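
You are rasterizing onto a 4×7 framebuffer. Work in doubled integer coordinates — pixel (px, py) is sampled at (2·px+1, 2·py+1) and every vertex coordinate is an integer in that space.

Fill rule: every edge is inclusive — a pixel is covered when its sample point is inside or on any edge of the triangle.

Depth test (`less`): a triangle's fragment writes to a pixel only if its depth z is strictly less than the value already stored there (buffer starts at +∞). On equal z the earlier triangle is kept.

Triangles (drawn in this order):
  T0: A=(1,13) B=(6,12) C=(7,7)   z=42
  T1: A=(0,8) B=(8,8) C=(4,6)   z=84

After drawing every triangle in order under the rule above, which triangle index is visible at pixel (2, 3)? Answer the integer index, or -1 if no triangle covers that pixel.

T0:
  2·area = 24  (B↔C swapped to make it positive)
  edge (1, 13)→(7, 7): d=(6,-6) inclusive
  edge (7, 7)→(6, 12): d=(-1,5) inclusive
  edge (6, 12)→(1, 13): d=(-5,1) inclusive
    (3,3)@(7, 7): e=[0,0,24] → #  [on edge]
    (2,4)@(5, 9): e=[0,8,16] → #  [on edge]
    (3,4)@(7, 9): e=[12,-2,14] → ·
    (1,5)@(3, 11): e=[0,16,8] → #  [on edge]
    (3,5)@(7, 11): e=[24,-4,4] → ·
    (0,6)@(1, 13): e=[0,24,0] → #  [on edge]
    (1,6)@(3, 13): e=[12,14,-2] → ·
    (2,6)@(5, 13): e=[24,4,-4] → ·
  covered (5 px):
    · · · ·
    · · · ·
    · · · ·
    · · · #
    · · # ·
    · # # ·
    # · · ·
T1:
  2·area = 16  (B↔C swapped to make it positive)
  edge (0, 8)→(4, 6): d=(4,-2) inclusive
  edge (4, 6)→(8, 8): d=(4,2) inclusive
  edge (8, 8)→(0, 8): d=(-8,0) inclusive
    (1,3)@(3, 7): e=[2,6,8] → #
    (2,3)@(5, 7): e=[6,2,8] → #
    (3,3)@(7, 7): e=[10,-2,8] → ·
    (1,4)@(3, 9): e=[10,14,-8] → ·
    (2,4)@(5, 9): e=[14,10,-8] → ·
  covered (2 px):
    · · · ·
    · · · ·
    · · · ·
    · # # ·
    · · · ·
    · · · ·
    · · · ·

Z-buffer (winner per pixel, '.' = empty):
  . . . .
  . . . .
  . . . .
  . 1 1 0
  . . 0 .
  . 0 0 .
  0 . . .

Answer: 1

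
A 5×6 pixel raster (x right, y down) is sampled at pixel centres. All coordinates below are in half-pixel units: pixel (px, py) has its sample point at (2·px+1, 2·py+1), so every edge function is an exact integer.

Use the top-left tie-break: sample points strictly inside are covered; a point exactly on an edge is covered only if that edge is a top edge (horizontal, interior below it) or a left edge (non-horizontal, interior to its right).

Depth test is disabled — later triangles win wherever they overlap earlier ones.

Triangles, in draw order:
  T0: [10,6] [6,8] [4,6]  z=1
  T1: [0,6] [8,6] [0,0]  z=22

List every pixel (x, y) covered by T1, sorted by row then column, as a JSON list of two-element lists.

T0:
  2·area = 12
  edge (10, 6)→(6, 8): d=(-4,2) right/bottom  bias=-1
  edge (6, 8)→(4, 6): d=(-2,-2) top-left  bias=+0
  edge (4, 6)→(10, 6): d=(6,0) top-left  bias=+0
    (0,1)@(1, 3): e=[30,0,-18] → ·  [on edge]
    (1,2)@(3, 5): e=[18,0,-6] → ·  [on edge]
    (2,3)@(5, 7): e=[6,0,6] → █  [on edge]
    (3,3)@(7, 7): e=[2,4,6] → █
    (4,3)@(9, 7): e=[-2,8,6] → ·
    (2,4)@(5, 9): e=[-2,-4,18] → ·
    (3,4)@(7, 9): e=[-6,0,18] → ·  [on edge]
    (4,5)@(9, 11): e=[-18,0,30] → ·  [on edge]
  covered (2 px):
    · · · · ·
    · · · · ·
    · · · · ·
    · · █ █ ·
    · · · · ·
    · · · · ·
T1:
  2·area = 48  (B↔C swapped to make it positive)
  edge (0, 6)→(0, 0): d=(0,-6) top-left  bias=+0
  edge (0, 0)→(8, 6): d=(8,6) right/bottom  bias=-1
  edge (8, 6)→(0, 6): d=(-8,0) right/bottom  bias=-1
    (0,0)@(1, 1): e=[6,2,40] → █
    (1,0)@(3, 1): e=[18,-10,40] → ·
    (0,1)@(1, 3): e=[6,18,24] → █
    (1,1)@(3, 3): e=[18,6,24] → █
    (2,1)@(5, 3): e=[30,-6,24] → ·
    (0,2)@(1, 5): e=[6,34,8] → █
    (2,2)@(5, 5): e=[30,10,8] → █
    (3,2)@(7, 5): e=[42,-2,8] → ·
    (0,3)@(1, 7): e=[6,50,-8] → ·
    (1,3)@(3, 7): e=[18,38,-8] → ·
    (2,3)@(5, 7): e=[30,26,-8] → ·
  covered (6 px):
    █ · · · ·
    █ █ · · ·
    █ █ █ · ·
    · · · · ·
    · · · · ·
    · · · · ·

Answer: [[0,0],[0,1],[1,1],[0,2],[1,2],[2,2]]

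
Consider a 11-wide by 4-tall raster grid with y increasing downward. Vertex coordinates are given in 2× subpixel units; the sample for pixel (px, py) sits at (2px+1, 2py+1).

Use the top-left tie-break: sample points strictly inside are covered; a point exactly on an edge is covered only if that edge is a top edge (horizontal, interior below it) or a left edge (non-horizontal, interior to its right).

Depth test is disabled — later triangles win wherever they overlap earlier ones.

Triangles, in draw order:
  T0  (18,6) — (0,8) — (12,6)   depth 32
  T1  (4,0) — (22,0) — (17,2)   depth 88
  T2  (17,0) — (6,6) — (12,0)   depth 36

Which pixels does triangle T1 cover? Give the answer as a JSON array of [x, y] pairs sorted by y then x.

T0:
  2·area = 12
  edge (18, 6)→(0, 8): d=(-18,2) right/bottom  bias=-1
  edge (0, 8)→(12, 6): d=(12,-2) top-left  bias=+0
  edge (12, 6)→(18, 6): d=(6,0) top-left  bias=+0
    (3,3)@(7, 7): e=[4,2,6] → █
    (4,3)@(9, 7): e=[0,6,6] → ·  [on edge]
  covered (1 px):
    · · · · · · · · · · ·
    · · · · · · · · · · ·
    · · · · · · · · · · ·
    · · · █ · · · · · · ·
T1:
  2·area = 36
  edge (4, 0)→(22, 0): d=(18,0) top-left  bias=+0
  edge (22, 0)→(17, 2): d=(-5,2) right/bottom  bias=-1
  edge (17, 2)→(4, 0): d=(-13,-2) top-left  bias=+0
    (5,0)@(11, 1): e=[18,17,1] → █
    (6,0)@(13, 1): e=[18,13,5] → █
    (7,0)@(15, 1): e=[18,9,9] → █
    (8,0)@(17, 1): e=[18,5,13] → █
    (9,0)@(19, 1): e=[18,1,17] → █
    (10,0)@(21, 1): e=[18,-3,21] → ·
    (5,1)@(11, 3): e=[54,7,-25] → ·
    (6,1)@(13, 3): e=[54,3,-21] → ·
    (7,1)@(15, 3): e=[54,-1,-17] → ·
    (8,1)@(17, 3): e=[54,-5,-13] → ·
    (9,1)@(19, 3): e=[54,-9,-9] → ·
  covered (5 px):
    · · · · · █ █ █ █ █ ·
    · · · · · · · · · · ·
    · · · · · · · · · · ·
    · · · · · · · · · · ·
T2:
  2·area = 30
  edge (17, 0)→(6, 6): d=(-11,6) right/bottom  bias=-1
  edge (6, 6)→(12, 0): d=(6,-6) top-left  bias=+0
  edge (12, 0)→(17, 0): d=(5,0) top-left  bias=+0
    (5,0)@(11, 1): e=[25,0,5] → █  [on edge]
    (6,0)@(13, 1): e=[13,12,5] → █
    (7,0)@(15, 1): e=[1,24,5] → █
    (8,0)@(17, 1): e=[-11,36,5] → ·
    (4,1)@(9, 3): e=[15,0,15] → █  [on edge]
    (6,1)@(13, 3): e=[-9,24,15] → ·
    (7,1)@(15, 3): e=[-21,36,15] → ·
    (3,2)@(7, 5): e=[5,0,25] → █  [on edge]
    (4,2)@(9, 5): e=[-7,12,25] → ·
    (5,2)@(11, 5): e=[-19,24,25] → ·
    (2,3)@(5, 7): e=[-5,0,35] → ·  [on edge]
    (3,3)@(7, 7): e=[-17,12,35] → ·
  covered (6 px):
    · · · · · █ █ █ · · ·
    · · · · █ █ · · · · ·
    · · · █ · · · · · · ·
    · · · · · · · · · · ·

Final: [[5,0],[6,0],[7,0],[8,0],[9,0]]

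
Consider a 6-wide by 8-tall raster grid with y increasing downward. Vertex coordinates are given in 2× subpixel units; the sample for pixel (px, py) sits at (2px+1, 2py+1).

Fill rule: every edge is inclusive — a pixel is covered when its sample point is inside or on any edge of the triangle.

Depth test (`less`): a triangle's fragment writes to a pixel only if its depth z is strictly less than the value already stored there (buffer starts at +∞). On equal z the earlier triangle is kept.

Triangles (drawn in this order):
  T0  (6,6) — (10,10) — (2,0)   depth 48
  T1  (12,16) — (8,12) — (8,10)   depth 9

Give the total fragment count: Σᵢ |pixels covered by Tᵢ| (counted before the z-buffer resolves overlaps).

T0:
  2·area = 8  (B↔C swapped to make it positive)
  edge (6, 6)→(2, 0): d=(-4,-6) inclusive
  edge (2, 0)→(10, 10): d=(8,10) inclusive
  edge (10, 10)→(6, 6): d=(-4,-4) inclusive
    (0,0)@(1, 1): e=[-10,18,0] → .  [on edge]
    (1,1)@(3, 3): e=[-6,14,0] → .  [on edge]
    (2,2)@(5, 5): e=[-2,10,0] → .  [on edge]
    (3,3)@(7, 7): e=[2,6,0] → X  [on edge]
    (4,3)@(9, 7): e=[14,-14,8] → .
    (3,4)@(7, 9): e=[-6,22,-8] → .
    (4,4)@(9, 9): e=[6,2,0] → X  [on edge]
    (5,4)@(11, 9): e=[18,-18,8] → .
    (4,5)@(9, 11): e=[-2,18,-8] → .
    (5,5)@(11, 11): e=[10,-2,0] → .  [on edge]
  covered (2 px):
    . . . . . .
    . . . . . .
    . . . . . .
    . . . X . .
    . . . . X .
    . . . . . .
    . . . . . .
    . . . . . .
T1:
  2·area = 8
  edge (12, 16)→(8, 12): d=(-4,-4) inclusive
  edge (8, 12)→(8, 10): d=(0,-2) inclusive
  edge (8, 10)→(12, 16): d=(4,6) inclusive
    (0,2)@(1, 5): e=[0,-14,22] → .  [on edge]
    (1,3)@(3, 7): e=[0,-10,18] → .  [on edge]
    (2,4)@(5, 9): e=[0,-6,14] → .  [on edge]
    (3,5)@(7, 11): e=[0,-2,10] → .  [on edge]
    (4,6)@(9, 13): e=[0,2,6] → X  [on edge]
    (5,6)@(11, 13): e=[8,6,-6] → .
    (4,7)@(9, 15): e=[-8,2,14] → .
    (5,7)@(11, 15): e=[0,6,2] → X  [on edge]
  covered (2 px):
    . . . . . .
    . . . . . .
    . . . . . .
    . . . . . .
    . . . . . .
    . . . . . .
    . . . . X .
    . . . . . X

Answer: 4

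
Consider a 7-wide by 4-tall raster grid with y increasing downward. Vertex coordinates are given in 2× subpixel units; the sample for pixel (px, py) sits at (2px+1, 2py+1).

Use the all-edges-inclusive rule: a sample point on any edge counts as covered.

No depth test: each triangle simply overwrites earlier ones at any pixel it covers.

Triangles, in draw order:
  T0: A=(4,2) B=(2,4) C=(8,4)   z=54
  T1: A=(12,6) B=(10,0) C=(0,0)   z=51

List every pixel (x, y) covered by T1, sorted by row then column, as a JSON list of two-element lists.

T0:
  2·area = 12  (B↔C swapped to make it positive)
  edge (4, 2)→(8, 4): d=(4,2) inclusive
  edge (8, 4)→(2, 4): d=(-6,0) inclusive
  edge (2, 4)→(4, 2): d=(2,-2) inclusive
    (2,0)@(5, 1): e=[-6,18,0] → ·  [on edge]
    (1,1)@(3, 3): e=[6,6,0] → #  [on edge]
    (2,1)@(5, 3): e=[2,6,4] → #
    (3,1)@(7, 3): e=[-2,6,8] → ·
    (0,2)@(1, 5): e=[18,-6,0] → ·  [on edge]
    (1,2)@(3, 5): e=[14,-6,4] → ·
    (2,2)@(5, 5): e=[10,-6,8] → ·
  covered (2 px):
    · · · · · · ·
    · # # · · · ·
    · · · · · · ·
    · · · · · · ·
T1:
  2·area = 60  (B↔C swapped to make it positive)
  edge (12, 6)→(0, 0): d=(-12,-6) inclusive
  edge (0, 0)→(10, 0): d=(10,0) inclusive
  edge (10, 0)→(12, 6): d=(2,6) inclusive
    (1,0)@(3, 1): e=[6,10,44] → #
    (2,0)@(5, 1): e=[18,10,32] → #
    (3,0)@(7, 1): e=[30,10,20] → #
    (4,0)@(9, 1): e=[42,10,8] → #
    (5,0)@(11, 1): e=[54,10,-4] → ·
    (1,1)@(3, 3): e=[-18,30,48] → ·
    (2,1)@(5, 3): e=[-6,30,36] → ·
    (3,1)@(7, 3): e=[6,30,24] → #
    (5,1)@(11, 3): e=[30,30,0] → #  [on edge]
    (6,1)@(13, 3): e=[42,30,-12] → ·
    (3,2)@(7, 5): e=[-18,50,28] → ·
    (4,2)@(9, 5): e=[-6,50,16] → ·
  covered (8 px):
    · # # # # · ·
    · · · # # # ·
    · · · · · # ·
    · · · · · · ·

Result: [[1,0],[2,0],[3,0],[4,0],[3,1],[4,1],[5,1],[5,2]]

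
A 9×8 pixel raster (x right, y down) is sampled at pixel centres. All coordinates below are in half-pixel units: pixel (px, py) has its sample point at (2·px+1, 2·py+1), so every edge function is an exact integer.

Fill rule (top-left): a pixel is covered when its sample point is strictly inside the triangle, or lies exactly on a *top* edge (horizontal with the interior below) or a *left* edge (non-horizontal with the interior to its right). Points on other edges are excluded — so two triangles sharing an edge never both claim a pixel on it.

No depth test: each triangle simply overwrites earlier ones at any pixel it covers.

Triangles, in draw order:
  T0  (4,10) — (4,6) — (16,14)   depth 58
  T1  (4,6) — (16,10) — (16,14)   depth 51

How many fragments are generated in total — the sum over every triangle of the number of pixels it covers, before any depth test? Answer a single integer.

T0:
  2·area = 48
  edge (4, 10)→(4, 6): d=(0,-4) top-left  bias=+0
  edge (4, 6)→(16, 14): d=(12,8) right/bottom  bias=-1
  edge (16, 14)→(4, 10): d=(-12,-4) top-left  bias=+0
    (2,3)@(5, 7): e=[4,4,40] → #
    (3,3)@(7, 7): e=[12,-12,48] → ·
    (0,4)@(1, 9): e=[-12,60,0] → ·  [on edge]
    (2,4)@(5, 9): e=[4,28,16] → #
    (3,4)@(7, 9): e=[12,12,24] → #
    (4,4)@(9, 9): e=[20,-4,32] → ·
    (2,5)@(5, 11): e=[4,52,-8] → ·
    (3,5)@(7, 11): e=[12,36,0] → #  [on edge]
    (4,5)@(9, 11): e=[20,20,8] → #
    (5,5)@(11, 11): e=[28,4,16] → #
    (6,5)@(13, 11): e=[36,-12,24] → ·
    (3,6)@(7, 13): e=[12,60,-24] → ·
    (6,6)@(13, 13): e=[36,12,0] → #  [on edge]
  covered (7 px):
    · · · · · · · · ·
    · · · · · · · · ·
    · · · · · · · · ·
    · · # · · · · · ·
    · · # # · · · · ·
    · · · # # # · · ·
    · · · · · · # · ·
    · · · · · · · · ·
T1:
  2·area = 48
  edge (4, 6)→(16, 10): d=(12,4) right/bottom  bias=-1
  edge (16, 10)→(16, 14): d=(0,4) right/bottom  bias=-1
  edge (16, 14)→(4, 6): d=(-12,-8) top-left  bias=+0
    (0,2)@(1, 5): e=[0,60,-12] → ·  [on edge]
    (3,3)@(7, 7): e=[0,36,12] → ·  [on edge]
    (4,4)@(9, 9): e=[16,28,4] → #
    (5,4)@(11, 9): e=[8,20,20] → #
    (6,4)@(13, 9): e=[0,12,36] → ·  [on edge]
    (4,5)@(9, 11): e=[40,28,-20] → ·
    (5,5)@(11, 11): e=[32,20,-4] → ·
    (6,5)@(13, 11): e=[24,12,12] → #
    (7,5)@(15, 11): e=[16,4,28] → #
    (8,5)@(17, 11): e=[8,-4,44] → ·
    (6,6)@(13, 13): e=[48,12,-12] → ·
    (7,6)@(15, 13): e=[40,4,4] → #
  covered (5 px):
    · · · · · · · · ·
    · · · · · · · · ·
    · · · · · · · · ·
    · · · · · · · · ·
    · · · · # # · · ·
    · · · · · · # # ·
    · · · · · · · # ·
    · · · · · · · · ·

Answer: 12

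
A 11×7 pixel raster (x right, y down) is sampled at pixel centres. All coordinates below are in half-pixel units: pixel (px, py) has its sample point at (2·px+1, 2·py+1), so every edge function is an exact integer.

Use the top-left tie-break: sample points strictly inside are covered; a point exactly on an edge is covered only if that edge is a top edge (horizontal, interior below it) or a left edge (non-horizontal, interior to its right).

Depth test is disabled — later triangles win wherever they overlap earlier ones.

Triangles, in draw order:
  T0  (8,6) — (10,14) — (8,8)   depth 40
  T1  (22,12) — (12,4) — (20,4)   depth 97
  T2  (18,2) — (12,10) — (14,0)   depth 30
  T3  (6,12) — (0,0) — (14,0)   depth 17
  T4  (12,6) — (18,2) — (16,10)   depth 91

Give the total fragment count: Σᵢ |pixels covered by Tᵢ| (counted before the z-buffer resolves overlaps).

T0:
  2·area = 4
  edge (8, 6)→(10, 14): d=(2,8) right/bottom  bias=-1
  edge (10, 14)→(8, 8): d=(-2,-6) top-left  bias=+0
  edge (8, 8)→(8, 6): d=(0,-2) top-left  bias=+0
    (3,2)@(7, 5): e=[6,0,-2] → ·  [on edge]
    (4,5)@(9, 11): e=[2,0,2] → █  [on edge]
    (5,5)@(11, 11): e=[-14,12,6] → ·
    (4,6)@(9, 13): e=[6,-4,2] → ·
  covered (1 px):
    · · · · · · · · · · ·
    · · · · · · · · · · ·
    · · · · · · · · · · ·
    · · · · · · · · · · ·
    · · · · · · · · · · ·
    · · · · █ · · · · · ·
    · · · · · · · · · · ·
T1:
  2·area = 64
  edge (22, 12)→(12, 4): d=(-10,-8) top-left  bias=+0
  edge (12, 4)→(20, 4): d=(8,0) top-left  bias=+0
  edge (20, 4)→(22, 12): d=(2,8) right/bottom  bias=-1
    (7,2)@(15, 5): e=[14,8,42] → █
    (8,2)@(17, 5): e=[30,8,26] → █
    (9,2)@(19, 5): e=[46,8,10] → █
    (10,2)@(21, 5): e=[62,8,-6] → ·
    (7,3)@(15, 7): e=[-6,24,46] → ·
    (8,3)@(17, 7): e=[10,24,30] → █
    (10,3)@(21, 7): e=[42,24,-2] → ·
    (8,4)@(17, 9): e=[-10,40,34] → ·
    (9,4)@(19, 9): e=[6,40,18] → █
    (10,4)@(21, 9): e=[22,40,2] → █
    (9,5)@(19, 11): e=[-14,56,22] → ·
    (10,5)@(21, 11): e=[2,56,6] → █
  covered (8 px):
    · · · · · · · · · · ·
    · · · · · · · · · · ·
    · · · · · · · █ █ █ ·
    · · · · · · · · █ █ ·
    · · · · · · · · · █ █
    · · · · · · · · · · █
    · · · · · · · · · · ·
T2:
  2·area = 44
  edge (18, 2)→(12, 10): d=(-6,8) right/bottom  bias=-1
  edge (12, 10)→(14, 0): d=(2,-10) top-left  bias=+0
  edge (14, 0)→(18, 2): d=(4,2) right/bottom  bias=-1
    (7,0)@(15, 1): e=[30,12,2] → █
    (8,0)@(17, 1): e=[14,32,-2] → ·
    (7,1)@(15, 3): e=[18,16,10] → █
    (8,1)@(17, 3): e=[2,36,6] → █
    (9,1)@(19, 3): e=[-14,56,2] → ·
    (6,2)@(13, 5): e=[22,0,22] → █  [on edge]
    (8,2)@(17, 5): e=[-10,40,14] → ·
    (6,3)@(13, 7): e=[10,4,30] → █
    (7,3)@(15, 7): e=[-6,24,26] → ·
    (6,4)@(13, 9): e=[-2,8,38] → ·
  covered (6 px):
    · · · · · · · █ · · ·
    · · · · · · · █ █ · ·
    · · · · · · █ █ · · ·
    · · · · · · █ · · · ·
    · · · · · · · · · · ·
    · · · · · · · · · · ·
    · · · · · · · · · · ·
T3:
  2·area = 168
  edge (6, 12)→(0, 0): d=(-6,-12) top-left  bias=+0
  edge (0, 0)→(14, 0): d=(14,0) top-left  bias=+0
  edge (14, 0)→(6, 12): d=(-8,12) right/bottom  bias=-1
    (0,0)@(1, 1): e=[6,14,148] → █
    (1,0)@(3, 1): e=[30,14,124] → █
    (2,0)@(5, 1): e=[54,14,100] → █
    (3,0)@(7, 1): e=[78,14,76] → █
    (4,0)@(9, 1): e=[102,14,52] → █
    (5,0)@(11, 1): e=[126,14,28] → █
    (6,0)@(13, 1): e=[150,14,4] → █
    (7,0)@(15, 1): e=[174,14,-20] → ·
    (0,1)@(1, 3): e=[-6,42,132] → ·
    (1,1)@(3, 3): e=[18,42,108] → █
    (6,1)@(13, 3): e=[138,42,-12] → ·
    (1,2)@(3, 5): e=[6,70,92] → █
  covered (21 px):
    █ █ █ █ █ █ █ · · · ·
    · █ █ █ █ █ · · · · ·
    · █ █ █ █ · · · · · ·
    · · █ █ █ · · · · · ·
    · · █ █ · · · · · · ·
    · · · · · · · · · · ·
    · · · · · · · · · · ·
T4:
  2·area = 40
  edge (12, 6)→(18, 2): d=(6,-4) top-left  bias=+0
  edge (18, 2)→(16, 10): d=(-2,8) right/bottom  bias=-1
  edge (16, 10)→(12, 6): d=(-4,-4) top-left  bias=+0
    (3,0)@(7, 1): e=[-50,90,0] → ·  [on edge]
    (4,1)@(9, 3): e=[-30,70,0] → ·  [on edge]
    (8,1)@(17, 3): e=[2,6,32] → █
    (9,1)@(19, 3): e=[10,-10,40] → ·
    (5,2)@(11, 5): e=[-10,50,0] → ·  [on edge]
    (7,2)@(15, 5): e=[6,18,16] → █
    (9,2)@(19, 5): e=[22,-14,32] → ·
    (6,3)@(13, 7): e=[10,30,0] → █  [on edge]
    (8,3)@(17, 7): e=[26,-2,16] → ·
    (6,4)@(13, 9): e=[22,26,-8] → ·
    (7,4)@(15, 9): e=[30,10,0] → █  [on edge]
    (8,4)@(17, 9): e=[38,-6,8] → ·
    (8,5)@(17, 11): e=[50,-10,0] → ·  [on edge]
    (9,6)@(19, 13): e=[70,-30,0] → ·  [on edge]
  covered (6 px):
    · · · · · · · · · · ·
    · · · · · · · · █ · ·
    · · · · · · · █ █ · ·
    · · · · · · █ █ · · ·
    · · · · · · · █ · · ·
    · · · · · · · · · · ·
    · · · · · · · · · · ·

Result: 42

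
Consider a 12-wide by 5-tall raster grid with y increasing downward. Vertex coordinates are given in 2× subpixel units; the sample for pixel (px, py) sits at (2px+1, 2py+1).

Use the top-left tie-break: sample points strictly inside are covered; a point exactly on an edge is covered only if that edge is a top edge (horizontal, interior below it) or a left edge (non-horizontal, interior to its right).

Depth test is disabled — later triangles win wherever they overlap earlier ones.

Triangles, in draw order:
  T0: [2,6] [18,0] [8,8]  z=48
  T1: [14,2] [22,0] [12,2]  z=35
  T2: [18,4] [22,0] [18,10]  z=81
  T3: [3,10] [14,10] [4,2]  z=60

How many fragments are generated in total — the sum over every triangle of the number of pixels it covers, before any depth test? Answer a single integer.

T0:
  2·area = 68
  edge (2, 6)→(18, 0): d=(16,-6) top-left  bias=+0
  edge (18, 0)→(8, 8): d=(-10,8) right/bottom  bias=-1
  edge (8, 8)→(2, 6): d=(-6,-2) top-left  bias=+0
    (5,1)@(11, 3): e=[6,26,36] → X
    (6,1)@(13, 3): e=[18,10,40] → X
    (7,1)@(15, 3): e=[30,-6,44] → .
    (2,2)@(5, 5): e=[2,54,12] → X
    (3,2)@(7, 5): e=[14,38,16] → X
    (4,2)@(9, 5): e=[26,22,20] → X
    (6,2)@(13, 5): e=[50,-10,28] → .
    (2,3)@(5, 7): e=[34,34,0] → X  [on edge]
    (5,3)@(11, 7): e=[70,-14,12] → .
    (2,4)@(5, 9): e=[66,14,-12] → .
    (3,4)@(7, 9): e=[78,-2,-8] → .
    (4,4)@(9, 9): e=[90,-18,-4] → .
    (5,4)@(11, 9): e=[102,-34,0] → .  [on edge]
  covered (9 px):
    . . . . . . . . . . . .
    . . . . . X X . . . . .
    . . X X X X . . . . . .
    . . X X X . . . . . . .
    . . . . . . . . . . . .
T1:
  2·area = 4  (B↔C swapped to make it positive)
  edge (14, 2)→(12, 2): d=(-2,0) right/bottom  bias=-1
  edge (12, 2)→(22, 0): d=(10,-2) top-left  bias=+0
  edge (22, 0)→(14, 2): d=(-8,2) right/bottom  bias=-1
    (8,0)@(17, 1): e=[2,0,2] → X  [on edge]
    (9,0)@(19, 1): e=[2,4,-2] → .
    (3,1)@(7, 3): e=[-2,0,6] → .  [on edge]
    (8,1)@(17, 3): e=[-2,20,-14] → .
  covered (1 px):
    . . . . . . . . X . . .
    . . . . . . . . . . . .
    . . . . . . . . . . . .
    . . . . . . . . . . . .
    . . . . . . . . . . . .
T2:
  2·area = 24
  edge (18, 4)→(22, 0): d=(4,-4) top-left  bias=+0
  edge (22, 0)→(18, 10): d=(-4,10) right/bottom  bias=-1
  edge (18, 10)→(18, 4): d=(0,-6) top-left  bias=+0
    (10,0)@(21, 1): e=[0,6,18] → X  [on edge]
    (11,0)@(23, 1): e=[8,-14,30] → .
    (9,1)@(19, 3): e=[0,18,6] → X  [on edge]
    (10,1)@(21, 3): e=[8,-2,18] → .
    (8,2)@(17, 5): e=[0,30,-6] → .  [on edge]
    (9,2)@(19, 5): e=[8,10,6] → X
    (10,2)@(21, 5): e=[16,-10,18] → .
    (7,3)@(15, 7): e=[0,42,-18] → .  [on edge]
    (9,3)@(19, 7): e=[16,2,6] → X
    (10,3)@(21, 7): e=[24,-18,18] → .
    (6,4)@(13, 9): e=[0,54,-30] → .  [on edge]
    (9,4)@(19, 9): e=[24,-6,6] → .
  covered (4 px):
    . . . . . . . . . . X .
    . . . . . . . . . X . .
    . . . . . . . . . X . .
    . . . . . . . . . X . .
    . . . . . . . . . . . .
T3:
  2·area = 88  (B↔C swapped to make it positive)
  edge (3, 10)→(4, 2): d=(1,-8) top-left  bias=+0
  edge (4, 2)→(14, 10): d=(10,8) right/bottom  bias=-1
  edge (14, 10)→(3, 10): d=(-11,0) right/bottom  bias=-1
    (2,1)@(5, 3): e=[9,2,77] → X
    (3,1)@(7, 3): e=[25,-14,77] → .
    (2,2)@(5, 5): e=[11,22,55] → X
    (3,2)@(7, 5): e=[27,6,55] → X
    (4,2)@(9, 5): e=[43,-10,55] → .
    (2,3)@(5, 7): e=[13,42,33] → X
    (4,3)@(9, 7): e=[45,10,33] → X
    (5,3)@(11, 7): e=[61,-6,33] → .
    (2,4)@(5, 9): e=[15,62,11] → X
    (5,4)@(11, 9): e=[63,14,11] → X
    (6,4)@(13, 9): e=[79,-2,11] → .
  covered (10 px):
    . . . . . . . . . . . .
    . . X . . . . . . . . .
    . . X X . . . . . . . .
    . . X X X . . . . . . .
    . . X X X X . . . . . .

Answer: 24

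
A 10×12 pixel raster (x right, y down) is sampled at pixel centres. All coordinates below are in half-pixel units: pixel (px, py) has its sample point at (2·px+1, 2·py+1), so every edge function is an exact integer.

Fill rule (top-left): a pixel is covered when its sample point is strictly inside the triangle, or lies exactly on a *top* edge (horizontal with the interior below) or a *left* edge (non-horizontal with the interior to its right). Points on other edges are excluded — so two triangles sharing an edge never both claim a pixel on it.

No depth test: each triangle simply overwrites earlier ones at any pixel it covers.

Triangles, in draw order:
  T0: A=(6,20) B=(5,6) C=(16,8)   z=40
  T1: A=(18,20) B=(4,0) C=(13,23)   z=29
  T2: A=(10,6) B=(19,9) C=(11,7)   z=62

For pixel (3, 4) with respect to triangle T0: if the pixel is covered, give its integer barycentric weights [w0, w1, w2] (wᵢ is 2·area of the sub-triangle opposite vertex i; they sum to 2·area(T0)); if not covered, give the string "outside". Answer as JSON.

T0:
  2·area = 152
  edge (6, 20)→(5, 6): d=(-1,-14) top-left  bias=+0
  edge (5, 6)→(16, 8): d=(11,2) right/bottom  bias=-1
  edge (16, 8)→(6, 20): d=(-10,12) right/bottom  bias=-1
    (3,3)@(7, 7): e=[27,7,118] → █
    (4,3)@(9, 7): e=[55,3,94] → █
    (5,3)@(11, 7): e=[83,-1,70] → ·
    (3,4)@(7, 9): e=[25,29,98] → █
    (5,4)@(11, 9): e=[81,21,50] → █
    (6,4)@(13, 9): e=[109,17,26] → █
    (7,4)@(15, 9): e=[137,13,2] → █
    (8,4)@(17, 9): e=[165,9,-22] → ·
    (3,5)@(7, 11): e=[23,51,78] → █
    (7,5)@(15, 11): e=[135,35,-18] → ·
    (3,6)@(7, 13): e=[21,73,58] → █
    (6,6)@(13, 13): e=[105,61,-14] → ·
  covered (17 px):
    · · · · · · · · · ·
    · · · · · · · · · ·
    · · · · · · · · · ·
    · · · █ █ · · · · ·
    · · · █ █ █ █ █ · ·
    · · · █ █ █ █ · · ·
    · · · █ █ █ · · · ·
    · · · █ █ · · · · ·
    · · · █ · · · · · ·
    · · · · · · · · · ·
    · · · · · · · · · ·
    · · · · · · · · · ·
T1:
  2·area = 142  (B↔C swapped to make it positive)
  edge (18, 20)→(13, 23): d=(-5,3) right/bottom  bias=-1
  edge (13, 23)→(4, 0): d=(-9,-23) top-left  bias=+0
  edge (4, 0)→(18, 20): d=(14,20) right/bottom  bias=-1
    (3,2)@(7, 5): e=[108,24,10] → █
    (4,2)@(9, 5): e=[102,70,-30] → ·
    (3,3)@(7, 7): e=[98,6,38] → █
    (4,3)@(9, 7): e=[92,52,-2] → ·
    (3,4)@(7, 9): e=[88,-12,66] → ·
    (4,4)@(9, 9): e=[82,34,26] → █
    (5,4)@(11, 9): e=[76,80,-14] → ·
    (4,5)@(9, 11): e=[72,16,54] → █
    (5,5)@(11, 11): e=[66,62,14] → █
    (6,5)@(13, 11): e=[60,108,-26] → ·
    (4,6)@(9, 13): e=[62,-2,82] → ·
    (5,6)@(11, 13): e=[56,44,42] → █
    (6,11)@(13, 23): e=[0,0,142] → ·  [on edge]
  covered (17 px):
    · · · · · · · · · ·
    · · · · · · · · · ·
    · · · █ · · · · · ·
    · · · █ · · · · · ·
    · · · · █ · · · · ·
    · · · · █ █ · · · ·
    · · · · · █ █ · · ·
    · · · · · █ █ · · ·
    · · · · · █ █ █ · ·
    · · · · · · █ █ █ ·
    · · · · · · █ █ · ·
    · · · · · · · · · ·
T2:
  2·area = 6
  edge (10, 6)→(19, 9): d=(9,3) right/bottom  bias=-1
  edge (19, 9)→(11, 7): d=(-8,-2) top-left  bias=+0
  edge (11, 7)→(10, 6): d=(-1,-1) top-left  bias=+0
    (2,0)@(5, 1): e=[-30,36,0] → ·  [on edge]
    (0,1)@(1, 3): e=[0,12,-6] → ·  [on edge]
    (3,1)@(7, 3): e=[-18,24,0] → ·  [on edge]
    (1,2)@(3, 5): e=[12,0,-6] → ·  [on edge]
    (3,2)@(7, 5): e=[0,8,-2] → ·  [on edge]
    (4,2)@(9, 5): e=[-6,12,0] → ·  [on edge]
    (5,3)@(11, 7): e=[6,0,0] → █  [on edge]
    (6,3)@(13, 7): e=[0,4,2] → ·  [on edge]
    (5,4)@(11, 9): e=[24,-16,-2] → ·
    (6,4)@(13, 9): e=[18,-12,0] → ·  [on edge]
    (9,4)@(19, 9): e=[0,0,6] → ·  [on edge]
    (7,5)@(15, 11): e=[30,-24,0] → ·  [on edge]
    (8,6)@(17, 13): e=[42,-36,0] → ·  [on edge]
    (9,7)@(19, 15): e=[54,-48,0] → ·  [on edge]
  covered (1 px):
    · · · · · · · · · ·
    · · · · · · · · · ·
    · · · · · · · · · ·
    · · · · · █ · · · ·
    · · · · · · · · · ·
    · · · · · · · · · ·
    · · · · · · · · · ·
    · · · · · · · · · ·
    · · · · · · · · · ·
    · · · · · · · · · ·
    · · · · · · · · · ·
    · · · · · · · · · ·

Result: [29,98,25]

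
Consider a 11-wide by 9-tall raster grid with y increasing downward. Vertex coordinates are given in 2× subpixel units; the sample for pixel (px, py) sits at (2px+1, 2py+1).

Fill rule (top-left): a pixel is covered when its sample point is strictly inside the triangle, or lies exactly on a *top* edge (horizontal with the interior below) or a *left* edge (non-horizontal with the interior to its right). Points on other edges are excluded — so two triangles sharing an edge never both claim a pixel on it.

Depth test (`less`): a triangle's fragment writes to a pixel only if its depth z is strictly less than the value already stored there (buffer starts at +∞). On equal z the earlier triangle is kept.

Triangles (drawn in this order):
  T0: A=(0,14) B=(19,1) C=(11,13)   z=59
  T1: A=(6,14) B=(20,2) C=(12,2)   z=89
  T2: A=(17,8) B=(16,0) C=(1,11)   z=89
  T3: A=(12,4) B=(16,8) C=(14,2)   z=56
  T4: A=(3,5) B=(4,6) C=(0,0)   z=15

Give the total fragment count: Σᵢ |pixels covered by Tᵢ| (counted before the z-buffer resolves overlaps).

T0:
  2·area = 124
  edge (0, 14)→(19, 1): d=(19,-13) top-left  bias=+0
  edge (19, 1)→(11, 13): d=(-8,12) right/bottom  bias=-1
  edge (11, 13)→(0, 14): d=(-11,1) right/bottom  bias=-1
    (9,0)@(19, 1): e=[0,0,124] → .  [on edge]
    (8,1)@(17, 3): e=[12,8,104] → X
    (9,1)@(19, 3): e=[38,-16,102] → .
    (7,2)@(15, 5): e=[24,16,84] → X
    (8,2)@(17, 5): e=[50,-8,82] → .
    (5,3)@(11, 7): e=[10,48,66] → X
    (6,3)@(13, 7): e=[36,24,64] → X
    (7,3)@(15, 7): e=[62,0,62] → .  [on edge]
    (4,4)@(9, 9): e=[22,56,46] → X
    (7,4)@(15, 9): e=[100,-16,40] → .
    (2,5)@(5, 11): e=[8,88,28] → X
    (3,5)@(7, 11): e=[34,64,26] → X
    (5,6)@(11, 13): e=[124,0,0] → .  [on edge]
  covered (15 px):
    . . . . . . . . . . .
    . . . . . . . . X . .
    . . . . . . . X . . .
    . . . . . X X . . . .
    . . . . X X X . . . .
    . . X X X X . . . . .
    . X X X X . . . . . .
    . . . . . . . . . . .
    . . . . . . . . . . .
T1:
  2·area = 96  (B↔C swapped to make it positive)
  edge (6, 14)→(12, 2): d=(6,-12) top-left  bias=+0
  edge (12, 2)→(20, 2): d=(8,0) top-left  bias=+0
  edge (20, 2)→(6, 14): d=(-14,12) right/bottom  bias=-1
    (6,1)@(13, 3): e=[18,8,70] → X
    (7,1)@(15, 3): e=[42,8,46] → X
    (8,1)@(17, 3): e=[66,8,22] → X
    (9,1)@(19, 3): e=[90,8,-2] → .
    (5,2)@(11, 5): e=[6,24,66] → X
    (8,2)@(17, 5): e=[78,24,-6] → .
    (5,3)@(11, 7): e=[18,40,38] → X
    (7,3)@(15, 7): e=[66,40,-10] → .
    (4,4)@(9, 9): e=[6,56,34] → X
    (6,4)@(13, 9): e=[54,56,-14] → .
    (4,5)@(9, 11): e=[18,72,6] → X
    (5,5)@(11, 11): e=[42,72,-18] → .
  covered (12 px):
    . . . . . . . . . . .
    . . . . . . X X X . .
    . . . . . X X X . . .
    . . . . . X X . . . .
    . . . . X X . . . . .
    . . . . X . . . . . .
    . . . X . . . . . . .
    . . . . . . . . . . .
    . . . . . . . . . . .
T2:
  2·area = 131  (B↔C swapped to make it positive)
  edge (17, 8)→(1, 11): d=(-16,3) right/bottom  bias=-1
  edge (1, 11)→(16, 0): d=(15,-11) top-left  bias=+0
  edge (16, 0)→(17, 8): d=(1,8) right/bottom  bias=-1
    (7,0)@(15, 1): e=[118,4,9] → X
    (8,0)@(17, 1): e=[112,26,-7] → .
    (6,1)@(13, 3): e=[92,12,27] → X
    (8,1)@(17, 3): e=[80,56,-5] → .
    (5,2)@(11, 5): e=[66,20,45] → X
    (8,2)@(17, 5): e=[48,86,-3] → .
    (3,3)@(7, 7): e=[46,6,79] → X
    (4,3)@(9, 7): e=[40,28,63] → X
    (8,3)@(17, 7): e=[16,116,-1] → .
    (2,4)@(5, 9): e=[20,14,97] → X
    (6,4)@(13, 9): e=[-4,102,33] → .
    (7,4)@(15, 9): e=[-10,124,17] → .
    (0,5)@(1, 11): e=[0,0,131] → .  [on edge]
  covered (15 px):
    . . . . . . . X . . .
    . . . . . . X X . . .
    . . . . . X X X . . .
    . . . X X X X X . . .
    . . X X X X . . . . .
    . . . . . . . . . . .
    . . . . . . . . . . .
    . . . . . . . . . . .
    . . . . . . . . . . .
T3:
  2·area = 16  (B↔C swapped to make it positive)
  edge (12, 4)→(14, 2): d=(2,-2) top-left  bias=+0
  edge (14, 2)→(16, 8): d=(2,6) right/bottom  bias=-1
  edge (16, 8)→(12, 4): d=(-4,-4) top-left  bias=+0
    (4,0)@(9, 1): e=[-12,28,0] → .  [on edge]
    (7,0)@(15, 1): e=[0,-8,24] → .  [on edge]
    (5,1)@(11, 3): e=[-4,20,0] → .  [on edge]
    (6,1)@(13, 3): e=[0,8,8] → X  [on edge]
    (7,1)@(15, 3): e=[4,-4,16] → .
    (5,2)@(11, 5): e=[0,24,-8] → .  [on edge]
    (6,2)@(13, 5): e=[4,12,0] → X  [on edge]
    (7,2)@(15, 5): e=[8,0,8] → .  [on edge]
    (4,3)@(9, 7): e=[0,40,-24] → .  [on edge]
    (6,3)@(13, 7): e=[8,16,-8] → .
    (7,3)@(15, 7): e=[12,4,0] → X  [on edge]
    (8,3)@(17, 7): e=[16,-8,8] → .
    (3,4)@(7, 9): e=[0,56,-40] → .  [on edge]
    (8,4)@(17, 9): e=[20,-4,0] → .  [on edge]
    (2,5)@(5, 11): e=[0,72,-56] → .  [on edge]
    (8,5)@(17, 11): e=[24,0,-8] → .  [on edge]
    (9,5)@(19, 11): e=[28,-12,0] → .  [on edge]
    (1,6)@(3, 13): e=[0,88,-72] → .  [on edge]
    (10,6)@(21, 13): e=[36,-20,0] → .  [on edge]
    (0,7)@(1, 15): e=[0,104,-88] → .  [on edge]
    (9,8)@(19, 17): e=[40,0,-24] → .  [on edge]
  covered (3 px):
    . . . . . . . . . . .
    . . . . . . X . . . .
    . . . . . . X . . . .
    . . . . . . . X . . .
    . . . . . . . . . . .
    . . . . . . . . . . .
    . . . . . . . . . . .
    . . . . . . . . . . .
    . . . . . . . . . . .
T4:
  2·area = 2  (B↔C swapped to make it positive)
  edge (3, 5)→(0, 0): d=(-3,-5) top-left  bias=+0
  edge (0, 0)→(4, 6): d=(4,6) right/bottom  bias=-1
  edge (4, 6)→(3, 5): d=(-1,-1) top-left  bias=+0
    (0,1)@(1, 3): e=[-4,6,0] → .  [on edge]
    (1,2)@(3, 5): e=[0,2,0] → X  [on edge]
    (2,2)@(5, 5): e=[10,-10,2] → .
    (1,3)@(3, 7): e=[-6,10,-2] → .
    (2,3)@(5, 7): e=[4,-2,0] → .  [on edge]
    (3,4)@(7, 9): e=[8,-6,0] → .  [on edge]
    (4,5)@(9, 11): e=[12,-10,0] → .  [on edge]
    (5,6)@(11, 13): e=[16,-14,0] → .  [on edge]
    (4,7)@(9, 15): e=[0,6,-4] → .  [on edge]
    (6,7)@(13, 15): e=[20,-18,0] → .  [on edge]
    (7,8)@(15, 17): e=[24,-22,0] → .  [on edge]
  covered (1 px):
    . . . . . . . . . . .
    . . . . . . . . . . .
    . X . . . . . . . . .
    . . . . . . . . . . .
    . . . . . . . . . . .
    . . . . . . . . . . .
    . . . . . . . . . . .
    . . . . . . . . . . .
    . . . . . . . . . . .

Answer: 46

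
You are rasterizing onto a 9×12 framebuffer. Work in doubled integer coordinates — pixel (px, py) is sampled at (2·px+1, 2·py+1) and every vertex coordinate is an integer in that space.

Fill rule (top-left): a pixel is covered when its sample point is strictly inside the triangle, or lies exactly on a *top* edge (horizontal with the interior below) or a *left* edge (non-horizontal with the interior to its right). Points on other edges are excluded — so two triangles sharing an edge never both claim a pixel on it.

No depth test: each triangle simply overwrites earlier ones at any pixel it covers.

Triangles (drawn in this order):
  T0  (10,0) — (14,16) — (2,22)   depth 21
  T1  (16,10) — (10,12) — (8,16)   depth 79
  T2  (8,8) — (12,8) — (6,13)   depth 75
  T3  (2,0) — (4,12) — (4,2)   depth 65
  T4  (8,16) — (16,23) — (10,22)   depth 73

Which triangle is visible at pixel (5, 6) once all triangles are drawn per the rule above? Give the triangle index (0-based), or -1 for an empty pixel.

T0:
  2·area = 216
  edge (10, 0)→(14, 16): d=(4,16) right/bottom  bias=-1
  edge (14, 16)→(2, 22): d=(-12,6) right/bottom  bias=-1
  edge (2, 22)→(10, 0): d=(8,-22) top-left  bias=+0
    (4,1)@(9, 3): e=[28,186,2] → #
    (5,1)@(11, 3): e=[-4,174,46] → ·
    (4,2)@(9, 5): e=[36,162,18] → #
    (5,2)@(11, 5): e=[4,150,62] → #
    (6,2)@(13, 5): e=[-28,138,106] → ·
    (4,3)@(9, 7): e=[44,138,34] → #
    (6,3)@(13, 7): e=[-20,114,122] → ·
    (3,4)@(7, 9): e=[84,126,6] → #
    (6,4)@(13, 9): e=[-12,90,138] → ·
    (3,5)@(7, 11): e=[92,102,22] → #
    (6,5)@(13, 11): e=[-4,66,154] → ·
    (3,6)@(7, 13): e=[100,78,38] → #
  covered (27 px):
    · · · · · · · · ·
    · · · · # · · · ·
    · · · · # # · · ·
    · · · · # # · · ·
    · · · # # # · · ·
    · · · # # # · · ·
    · · · # # # # · ·
    · · # # # # # · ·
    · · # # # # · · ·
    · · # # · · · · ·
    · # · · · · · · ·
    · · · · · · · · ·
T1:
  2·area = 20  (B↔C swapped to make it positive)
  edge (16, 10)→(8, 16): d=(-8,6) right/bottom  bias=-1
  edge (8, 16)→(10, 12): d=(2,-4) top-left  bias=+0
  edge (10, 12)→(16, 10): d=(6,-2) top-left  bias=+0
    (6,5)@(13, 11): e=[10,10,0] → #  [on edge]
    (7,5)@(15, 11): e=[-2,18,4] → ·
    (3,6)@(7, 13): e=[30,-10,0] → ·  [on edge]
    (5,6)@(11, 13): e=[6,6,8] → #
    (6,6)@(13, 13): e=[-6,14,12] → ·
    (0,7)@(1, 15): e=[50,-30,0] → ·  [on edge]
    (4,7)@(9, 15): e=[2,2,16] → #
    (5,7)@(11, 15): e=[-10,10,20] → ·
    (4,8)@(9, 17): e=[-14,6,28] → ·
  covered (3 px):
    · · · · · · · · ·
    · · · · · · · · ·
    · · · · · · · · ·
    · · · · · · · · ·
    · · · · · · · · ·
    · · · · · · # · ·
    · · · · · # · · ·
    · · · · # · · · ·
    · · · · · · · · ·
    · · · · · · · · ·
    · · · · · · · · ·
    · · · · · · · · ·
T2:
  2·area = 20
  edge (8, 8)→(12, 8): d=(4,0) top-left  bias=+0
  edge (12, 8)→(6, 13): d=(-6,5) right/bottom  bias=-1
  edge (6, 13)→(8, 8): d=(2,-5) top-left  bias=+0
    (4,4)@(9, 9): e=[4,9,7] → #
    (5,4)@(11, 9): e=[4,-1,17] → ·
    (3,5)@(7, 11): e=[12,7,1] → #
    (4,5)@(9, 11): e=[12,-3,11] → ·
    (3,6)@(7, 13): e=[20,-5,5] → ·
  covered (2 px):
    · · · · · · · · ·
    · · · · · · · · ·
    · · · · · · · · ·
    · · · · · · · · ·
    · · · · # · · · ·
    · · · # · · · · ·
    · · · · · · · · ·
    · · · · · · · · ·
    · · · · · · · · ·
    · · · · · · · · ·
    · · · · · · · · ·
    · · · · · · · · ·
T3:
  2·area = 20  (B↔C swapped to make it positive)
  edge (2, 0)→(4, 2): d=(2,2) right/bottom  bias=-1
  edge (4, 2)→(4, 12): d=(0,10) right/bottom  bias=-1
  edge (4, 12)→(2, 0): d=(-2,-12) top-left  bias=+0
    (1,0)@(3, 1): e=[0,10,10] → ·  [on edge]
    (1,1)@(3, 3): e=[4,10,6] → #
    (2,1)@(5, 3): e=[0,-10,30] → ·  [on edge]
    (1,2)@(3, 5): e=[8,10,2] → #
    (2,2)@(5, 5): e=[4,-10,26] → ·
    (3,2)@(7, 5): e=[0,-30,50] → ·  [on edge]
    (1,3)@(3, 7): e=[12,10,-2] → ·
    (4,3)@(9, 7): e=[0,-50,70] → ·  [on edge]
    (5,4)@(11, 9): e=[0,-70,90] → ·  [on edge]
    (6,5)@(13, 11): e=[0,-90,110] → ·  [on edge]
    (7,6)@(15, 13): e=[0,-110,130] → ·  [on edge]
    (8,7)@(17, 15): e=[0,-130,150] → ·  [on edge]
  covered (2 px):
    · · · · · · · · ·
    · # · · · · · · ·
    · # · · · · · · ·
    · · · · · · · · ·
    · · · · · · · · ·
    · · · · · · · · ·
    · · · · · · · · ·
    · · · · · · · · ·
    · · · · · · · · ·
    · · · · · · · · ·
    · · · · · · · · ·
    · · · · · · · · ·
T4:
  2·area = 34
  edge (8, 16)→(16, 23): d=(8,7) right/bottom  bias=-1
  edge (16, 23)→(10, 22): d=(-6,-1) top-left  bias=+0
  edge (10, 22)→(8, 16): d=(-2,-6) top-left  bias=+0
    (1,0)@(3, 1): e=[-85,119,0] → ·  [on edge]
    (2,3)@(5, 7): e=[-51,85,0] → ·  [on edge]
    (3,6)@(7, 13): e=[-17,51,0] → ·  [on edge]
    (4,8)@(9, 17): e=[1,29,4] → #
    (5,8)@(11, 17): e=[-13,31,16] → ·
    (4,9)@(9, 19): e=[17,17,0] → #  [on edge]
    (5,9)@(11, 19): e=[3,19,12] → #
    (6,9)@(13, 19): e=[-11,21,24] → ·
    (4,10)@(9, 21): e=[33,5,-4] → ·
    (5,10)@(11, 21): e=[19,7,8] → #
    (6,10)@(13, 21): e=[5,9,20] → #
    (7,10)@(15, 21): e=[-9,11,32] → ·
  covered (5 px):
    · · · · · · · · ·
    · · · · · · · · ·
    · · · · · · · · ·
    · · · · · · · · ·
    · · · · · · · · ·
    · · · · · · · · ·
    · · · · · · · · ·
    · · · · · · · · ·
    · · · · # · · · ·
    · · · · # # · · ·
    · · · · · # # · ·
    · · · · · · · · ·

Z-buffer (winner per pixel, '.' = empty):
  . . . . . . . . .
  . 3 . . 0 . . . .
  . 3 . . 0 0 . . .
  . . . . 0 0 . . .
  . . . 0 2 0 . . .
  . . . 2 0 0 1 . .
  . . . 0 0 1 0 . .
  . . 0 0 1 0 0 . .
  . . 0 0 4 0 . . .
  . . 0 0 4 4 . . .
  . 0 . . . 4 4 . .
  . . . . . . . . .

Answer: 1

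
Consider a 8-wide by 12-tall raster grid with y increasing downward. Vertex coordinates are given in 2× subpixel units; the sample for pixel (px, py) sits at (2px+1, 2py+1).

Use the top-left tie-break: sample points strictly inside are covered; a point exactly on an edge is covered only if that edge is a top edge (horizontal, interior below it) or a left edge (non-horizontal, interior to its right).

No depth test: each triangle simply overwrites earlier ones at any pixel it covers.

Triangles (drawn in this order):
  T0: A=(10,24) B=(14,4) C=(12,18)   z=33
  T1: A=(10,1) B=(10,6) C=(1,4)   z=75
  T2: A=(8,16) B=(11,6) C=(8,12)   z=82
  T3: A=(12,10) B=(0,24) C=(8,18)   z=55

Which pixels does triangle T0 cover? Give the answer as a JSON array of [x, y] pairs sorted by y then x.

T0:
  2·area = 16
  edge (10, 24)→(14, 4): d=(4,-20) top-left  bias=+0
  edge (14, 4)→(12, 18): d=(-2,14) right/bottom  bias=-1
  edge (12, 18)→(10, 24): d=(-2,6) right/bottom  bias=-1
    (6,4)@(13, 9): e=[0,4,12] → #  [on edge]
    (7,4)@(15, 9): e=[40,-24,0] → ·  [on edge]
    (6,5)@(13, 11): e=[8,0,8] → ·  [on edge]
    (6,7)@(13, 15): e=[24,-8,0] → ·  [on edge]
    (5,9)@(11, 19): e=[0,12,4] → #  [on edge]
    (6,9)@(13, 19): e=[40,-16,-8] → ·
    (5,10)@(11, 21): e=[8,8,0] → ·  [on edge]
  covered (2 px):
    · · · · · · · ·
    · · · · · · · ·
    · · · · · · · ·
    · · · · · · · ·
    · · · · · · # ·
    · · · · · · · ·
    · · · · · · · ·
    · · · · · · · ·
    · · · · · · · ·
    · · · · · # · ·
    · · · · · · · ·
    · · · · · · · ·
T1:
  2·area = 45
  edge (10, 1)→(10, 6): d=(0,5) right/bottom  bias=-1
  edge (10, 6)→(1, 4): d=(-9,-2) top-left  bias=+0
  edge (1, 4)→(10, 1): d=(9,-3) top-left  bias=+0
    (2,1)@(5, 3): e=[25,17,3] → #
    (3,1)@(7, 3): e=[15,21,9] → #
    (4,1)@(9, 3): e=[5,25,15] → #
    (5,1)@(11, 3): e=[-5,29,21] → ·
    (2,2)@(5, 5): e=[25,-1,21] → ·
    (3,2)@(7, 5): e=[15,3,27] → #
    (5,2)@(11, 5): e=[-5,11,39] → ·
    (3,3)@(7, 7): e=[15,-15,45] → ·
    (4,3)@(9, 7): e=[5,-11,51] → ·
  covered (5 px):
    · · · · · · · ·
    · · # # # · · ·
    · · · # # · · ·
    · · · · · · · ·
    · · · · · · · ·
    · · · · · · · ·
    · · · · · · · ·
    · · · · · · · ·
    · · · · · · · ·
    · · · · · · · ·
    · · · · · · · ·
    · · · · · · · ·
T2:
  2·area = 12  (B↔C swapped to make it positive)
  edge (8, 16)→(8, 12): d=(0,-4) top-left  bias=+0
  edge (8, 12)→(11, 6): d=(3,-6) top-left  bias=+0
  edge (11, 6)→(8, 16): d=(-3,10) right/bottom  bias=-1
    (4,5)@(9, 11): e=[4,3,5] → #
    (5,5)@(11, 11): e=[12,15,-15] → ·
    (4,6)@(9, 13): e=[4,9,-1] → ·
  covered (1 px):
    · · · · · · · ·
    · · · · · · · ·
    · · · · · · · ·
    · · · · · · · ·
    · · · · · · · ·
    · · · · # · · ·
    · · · · · · · ·
    · · · · · · · ·
    · · · · · · · ·
    · · · · · · · ·
    · · · · · · · ·
    · · · · · · · ·
T3:
  2·area = 40  (B↔C swapped to make it positive)
  edge (12, 10)→(8, 18): d=(-4,8) right/bottom  bias=-1
  edge (8, 18)→(0, 24): d=(-8,6) right/bottom  bias=-1
  edge (0, 24)→(12, 10): d=(12,-14) top-left  bias=+0
    (4,7)@(9, 15): e=[4,18,18] → #
    (5,7)@(11, 15): e=[-12,6,46] → ·
    (3,8)@(7, 17): e=[12,14,14] → #
    (4,8)@(9, 17): e=[-4,2,42] → ·
    (2,9)@(5, 19): e=[20,10,10] → #
    (3,9)@(7, 19): e=[4,-2,38] → ·
    (1,10)@(3, 21): e=[28,6,6] → #
    (2,10)@(5, 21): e=[12,-6,34] → ·
    (0,11)@(1, 23): e=[36,2,2] → #
    (1,11)@(3, 23): e=[20,-10,30] → ·
  covered (5 px):
    · · · · · · · ·
    · · · · · · · ·
    · · · · · · · ·
    · · · · · · · ·
    · · · · · · · ·
    · · · · · · · ·
    · · · · · · · ·
    · · · · # · · ·
    · · · # · · · ·
    · · # · · · · ·
    · # · · · · · ·
    # · · · · · · ·

Answer: [[6,4],[5,9]]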